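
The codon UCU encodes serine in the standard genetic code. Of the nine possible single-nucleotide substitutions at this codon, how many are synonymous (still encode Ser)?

Position 1: none → 0 synonymous.
Position 2: none → 0 synonymous.
Position 3: UCC, UCA, UCG → 3 synonymous.
Total: 0 + 0 + 3 = 3.

3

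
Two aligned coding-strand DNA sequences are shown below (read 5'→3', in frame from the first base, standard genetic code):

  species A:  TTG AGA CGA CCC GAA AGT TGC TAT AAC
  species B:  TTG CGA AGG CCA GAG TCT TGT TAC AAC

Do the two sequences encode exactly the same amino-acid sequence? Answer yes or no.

yes

Codon 1: TTG Leu / TTG Leu — identical.
Codon 2: AGA Arg / CGA Arg — synonymous.
Codon 3: CGA Arg / AGG Arg — synonymous.
Codon 4: CCC Pro / CCA Pro — synonymous.
Codon 5: GAA Glu / GAG Glu — synonymous.
Codon 6: AGT Ser / TCT Ser — synonymous.
Codon 7: TGC Cys / TGT Cys — synonymous.
Codon 8: TAT Tyr / TAC Tyr — synonymous.
Codon 9: AAC Asn / AAC Asn — identical.
Nonsynonymous differences: 0 → same protein.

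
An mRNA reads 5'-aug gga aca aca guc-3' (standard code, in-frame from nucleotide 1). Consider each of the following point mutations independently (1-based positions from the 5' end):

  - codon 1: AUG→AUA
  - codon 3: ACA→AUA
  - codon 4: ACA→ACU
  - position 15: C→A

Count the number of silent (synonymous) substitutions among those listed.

2

Codon 1: AUG (Met) → AUA (Ile) — missense.
Codon 3: ACA (Thr) → AUA (Ile) — missense.
Codon 4: ACA (Thr) → ACU (Thr) — synonymous.
Codon 5: GUC (Val) → GUA (Val) — synonymous.
Synonymous: 2 of 4.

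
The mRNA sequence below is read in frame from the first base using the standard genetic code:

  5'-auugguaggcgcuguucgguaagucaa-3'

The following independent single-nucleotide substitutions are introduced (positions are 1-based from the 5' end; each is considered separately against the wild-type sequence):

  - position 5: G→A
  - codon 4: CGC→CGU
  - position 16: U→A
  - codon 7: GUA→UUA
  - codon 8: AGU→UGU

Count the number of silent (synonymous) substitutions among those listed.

1

Codon 2: GGU (Gly) → GAU (Asp) — missense.
Codon 4: CGC (Arg) → CGU (Arg) — synonymous.
Codon 6: UCG (Ser) → ACG (Thr) — missense.
Codon 7: GUA (Val) → UUA (Leu) — missense.
Codon 8: AGU (Ser) → UGU (Cys) — missense.
Synonymous: 1 of 5.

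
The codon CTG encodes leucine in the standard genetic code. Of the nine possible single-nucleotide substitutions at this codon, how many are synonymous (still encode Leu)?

4

Position 1: TTG → 1 synonymous.
Position 2: none → 0 synonymous.
Position 3: CTT, CTC, CTA → 3 synonymous.
Total: 1 + 0 + 3 = 4.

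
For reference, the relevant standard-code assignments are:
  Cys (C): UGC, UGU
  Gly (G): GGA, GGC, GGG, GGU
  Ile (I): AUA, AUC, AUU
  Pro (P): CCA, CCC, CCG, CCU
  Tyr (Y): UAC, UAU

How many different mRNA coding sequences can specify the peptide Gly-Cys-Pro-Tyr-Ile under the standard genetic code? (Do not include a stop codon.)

192

Gly: 4 codons.
Cys: 2 codons.
Pro: 4 codons.
Tyr: 2 codons.
Ile: 3 codons.
4 × 2 × 4 × 2 × 3 = 192.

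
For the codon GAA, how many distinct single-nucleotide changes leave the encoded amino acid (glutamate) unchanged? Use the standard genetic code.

1

Position 1: none → 0 synonymous.
Position 2: none → 0 synonymous.
Position 3: GAG → 1 synonymous.
Total: 0 + 0 + 1 = 1.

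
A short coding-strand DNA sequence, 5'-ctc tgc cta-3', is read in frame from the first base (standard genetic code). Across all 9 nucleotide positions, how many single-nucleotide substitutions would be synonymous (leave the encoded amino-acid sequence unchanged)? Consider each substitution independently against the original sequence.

Codon 1 (CTC, Leu): 3 synonymous substitutions.
Codon 2 (TGC, Cys): 1 synonymous substitution.
Codon 3 (CTA, Leu): 4 synonymous substitutions.
Total: 3 + 1 + 4 = 8.

8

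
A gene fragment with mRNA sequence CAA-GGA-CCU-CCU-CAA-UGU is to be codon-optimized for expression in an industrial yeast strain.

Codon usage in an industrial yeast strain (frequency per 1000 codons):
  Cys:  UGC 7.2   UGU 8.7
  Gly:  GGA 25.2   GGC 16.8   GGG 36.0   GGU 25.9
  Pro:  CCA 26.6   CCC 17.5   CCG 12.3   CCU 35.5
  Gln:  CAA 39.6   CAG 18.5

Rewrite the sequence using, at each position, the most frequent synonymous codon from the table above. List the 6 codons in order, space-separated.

Codon 1 (Gln): best is CAA at 39.6.
Codon 2 (Gly): best is GGG at 36.0.
Codon 3 (Pro): best is CCU at 35.5.
Codon 4 (Pro): best is CCU at 35.5.
Codon 5 (Gln): best is CAA at 39.6.
Codon 6 (Cys): best is UGU at 8.7.

CAA GGG CCU CCU CAA UGU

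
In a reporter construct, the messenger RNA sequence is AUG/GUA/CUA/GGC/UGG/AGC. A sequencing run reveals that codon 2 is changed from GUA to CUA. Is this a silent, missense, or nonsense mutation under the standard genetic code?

Position 4 falls in codon 2: GUA → Val.
After the substitution the codon is CUA → Leu.
Val ≠ Leu, so this is a missense mutation.

missense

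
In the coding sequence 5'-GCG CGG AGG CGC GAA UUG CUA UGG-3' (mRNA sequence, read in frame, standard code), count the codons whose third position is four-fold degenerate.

Codon 1 GCG (Ala): third position 4-fold.
Codon 2 CGG (Arg): third position 4-fold.
Codon 3 AGG (Arg): third position 2-fold.
Codon 4 CGC (Arg): third position 4-fold.
Codon 5 GAA (Glu): third position 2-fold.
Codon 6 UUG (Leu): third position 2-fold.
Codon 7 CUA (Leu): third position 4-fold.
Codon 8 UGG (Trp): third position 1-fold.
Four-fold degenerate third positions: 4.

4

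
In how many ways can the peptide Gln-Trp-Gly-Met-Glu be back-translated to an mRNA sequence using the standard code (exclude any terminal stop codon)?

16

Gln: 2 codons.
Trp: 1 codon.
Gly: 4 codons.
Met: 1 codon.
Glu: 2 codons.
2 × 1 × 4 × 1 × 2 = 16.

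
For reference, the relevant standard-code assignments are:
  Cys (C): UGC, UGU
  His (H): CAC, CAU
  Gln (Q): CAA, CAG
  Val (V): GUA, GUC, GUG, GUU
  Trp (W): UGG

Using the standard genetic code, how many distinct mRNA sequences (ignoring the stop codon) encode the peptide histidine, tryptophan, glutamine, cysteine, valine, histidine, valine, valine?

His: 2 codons.
Trp: 1 codon.
Gln: 2 codons.
Cys: 2 codons.
Val: 4 codons.
His: 2 codons.
Val: 4 codons.
Val: 4 codons.
2 × 1 × 2 × 2 × 4 × 2 × 4 × 4 = 1024.

1024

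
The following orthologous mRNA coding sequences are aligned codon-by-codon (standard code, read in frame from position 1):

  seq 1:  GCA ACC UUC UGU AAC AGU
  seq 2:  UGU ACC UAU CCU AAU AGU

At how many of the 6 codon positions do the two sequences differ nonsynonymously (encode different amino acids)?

3

Codon 1: GCA Ala / UGU Cys — nonsynonymous.
Codon 2: ACC Thr / ACC Thr — identical.
Codon 3: UUC Phe / UAU Tyr — nonsynonymous.
Codon 4: UGU Cys / CCU Pro — nonsynonymous.
Codon 5: AAC Asn / AAU Asn — synonymous.
Codon 6: AGU Ser / AGU Ser — identical.
Nonsynonymous differences: 3.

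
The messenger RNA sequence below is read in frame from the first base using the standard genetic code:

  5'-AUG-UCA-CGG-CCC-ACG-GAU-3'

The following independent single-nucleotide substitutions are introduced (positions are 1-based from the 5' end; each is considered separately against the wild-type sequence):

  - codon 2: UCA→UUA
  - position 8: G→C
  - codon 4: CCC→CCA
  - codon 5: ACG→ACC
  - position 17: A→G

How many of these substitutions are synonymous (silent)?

2

Codon 2: UCA (Ser) → UUA (Leu) — missense.
Codon 3: CGG (Arg) → CCG (Pro) — missense.
Codon 4: CCC (Pro) → CCA (Pro) — synonymous.
Codon 5: ACG (Thr) → ACC (Thr) — synonymous.
Codon 6: GAU (Asp) → GGU (Gly) — missense.
Synonymous: 2 of 5.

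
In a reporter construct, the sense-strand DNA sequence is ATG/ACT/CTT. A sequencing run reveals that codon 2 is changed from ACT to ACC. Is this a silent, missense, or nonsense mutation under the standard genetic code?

Position 6 falls in codon 2: ACT → Thr.
After the substitution the codon is ACC → Thr.
Both encode Thr, so the change is synonymous.

silent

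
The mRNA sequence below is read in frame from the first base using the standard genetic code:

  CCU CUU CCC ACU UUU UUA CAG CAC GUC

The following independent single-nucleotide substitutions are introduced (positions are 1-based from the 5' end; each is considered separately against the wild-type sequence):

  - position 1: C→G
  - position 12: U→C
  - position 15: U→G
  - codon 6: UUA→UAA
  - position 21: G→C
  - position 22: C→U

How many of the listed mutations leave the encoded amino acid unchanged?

Codon 1: CCU (Pro) → GCU (Ala) — missense.
Codon 4: ACU (Thr) → ACC (Thr) — synonymous.
Codon 5: UUU (Phe) → UUG (Leu) — missense.
Codon 6: UUA (Leu) → UAA (Stop) — nonsense.
Codon 7: CAG (Gln) → CAC (His) — missense.
Codon 8: CAC (His) → UAC (Tyr) — missense.
Synonymous: 1 of 6.

1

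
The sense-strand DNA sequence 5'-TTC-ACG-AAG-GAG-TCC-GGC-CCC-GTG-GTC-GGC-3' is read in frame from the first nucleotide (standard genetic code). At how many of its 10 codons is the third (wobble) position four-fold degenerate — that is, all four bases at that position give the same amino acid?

Codon 1 TTC (Phe): third position 2-fold.
Codon 2 ACG (Thr): third position 4-fold.
Codon 3 AAG (Lys): third position 2-fold.
Codon 4 GAG (Glu): third position 2-fold.
Codon 5 TCC (Ser): third position 4-fold.
Codon 6 GGC (Gly): third position 4-fold.
Codon 7 CCC (Pro): third position 4-fold.
Codon 8 GTG (Val): third position 4-fold.
Codon 9 GTC (Val): third position 4-fold.
Codon 10 GGC (Gly): third position 4-fold.
Four-fold degenerate third positions: 7.

7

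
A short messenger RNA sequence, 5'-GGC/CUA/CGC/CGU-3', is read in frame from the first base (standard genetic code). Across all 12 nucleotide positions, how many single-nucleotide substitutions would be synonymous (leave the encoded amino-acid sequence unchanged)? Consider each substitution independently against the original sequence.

13

Codon 1 (GGC, Gly): 3 synonymous substitutions.
Codon 2 (CUA, Leu): 4 synonymous substitutions.
Codon 3 (CGC, Arg): 3 synonymous substitutions.
Codon 4 (CGU, Arg): 3 synonymous substitutions.
Total: 3 + 4 + 3 + 3 = 13.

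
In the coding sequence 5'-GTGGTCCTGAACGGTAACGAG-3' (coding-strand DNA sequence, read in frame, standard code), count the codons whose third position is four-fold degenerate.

Codon 1 GTG (Val): third position 4-fold.
Codon 2 GTC (Val): third position 4-fold.
Codon 3 CTG (Leu): third position 4-fold.
Codon 4 AAC (Asn): third position 2-fold.
Codon 5 GGT (Gly): third position 4-fold.
Codon 6 AAC (Asn): third position 2-fold.
Codon 7 GAG (Glu): third position 2-fold.
Four-fold degenerate third positions: 4.

4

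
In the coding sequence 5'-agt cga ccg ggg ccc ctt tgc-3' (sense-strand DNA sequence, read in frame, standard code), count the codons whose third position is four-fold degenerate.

5

Codon 1 AGT (Ser): third position 2-fold.
Codon 2 CGA (Arg): third position 4-fold.
Codon 3 CCG (Pro): third position 4-fold.
Codon 4 GGG (Gly): third position 4-fold.
Codon 5 CCC (Pro): third position 4-fold.
Codon 6 CTT (Leu): third position 4-fold.
Codon 7 TGC (Cys): third position 2-fold.
Four-fold degenerate third positions: 5.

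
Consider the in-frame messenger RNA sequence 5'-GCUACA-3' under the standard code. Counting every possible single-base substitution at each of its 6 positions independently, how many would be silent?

6

Codon 1 (GCU, Ala): 3 synonymous substitutions.
Codon 2 (ACA, Thr): 3 synonymous substitutions.
Total: 3 + 3 = 6.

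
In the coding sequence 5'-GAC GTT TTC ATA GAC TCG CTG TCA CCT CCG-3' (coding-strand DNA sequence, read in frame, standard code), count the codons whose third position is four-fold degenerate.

Codon 1 GAC (Asp): third position 2-fold.
Codon 2 GTT (Val): third position 4-fold.
Codon 3 TTC (Phe): third position 2-fold.
Codon 4 ATA (Ile): third position 3-fold.
Codon 5 GAC (Asp): third position 2-fold.
Codon 6 TCG (Ser): third position 4-fold.
Codon 7 CTG (Leu): third position 4-fold.
Codon 8 TCA (Ser): third position 4-fold.
Codon 9 CCT (Pro): third position 4-fold.
Codon 10 CCG (Pro): third position 4-fold.
Four-fold degenerate third positions: 6.

6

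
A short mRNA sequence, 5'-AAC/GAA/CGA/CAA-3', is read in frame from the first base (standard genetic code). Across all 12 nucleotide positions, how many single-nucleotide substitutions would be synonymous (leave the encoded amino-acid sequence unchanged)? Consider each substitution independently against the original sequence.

7

Codon 1 (AAC, Asn): 1 synonymous substitution.
Codon 2 (GAA, Glu): 1 synonymous substitution.
Codon 3 (CGA, Arg): 4 synonymous substitutions.
Codon 4 (CAA, Gln): 1 synonymous substitution.
Total: 1 + 1 + 4 + 1 = 7.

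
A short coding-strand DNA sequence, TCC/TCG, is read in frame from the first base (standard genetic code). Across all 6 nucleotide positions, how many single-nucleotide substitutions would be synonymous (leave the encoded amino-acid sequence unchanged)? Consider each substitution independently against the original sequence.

6

Codon 1 (TCC, Ser): 3 synonymous substitutions.
Codon 2 (TCG, Ser): 3 synonymous substitutions.
Total: 3 + 3 = 6.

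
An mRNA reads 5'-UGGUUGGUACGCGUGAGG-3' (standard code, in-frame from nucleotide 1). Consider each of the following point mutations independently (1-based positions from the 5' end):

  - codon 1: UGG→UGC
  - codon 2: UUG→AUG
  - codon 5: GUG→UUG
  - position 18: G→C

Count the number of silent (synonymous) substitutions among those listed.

Codon 1: UGG (Trp) → UGC (Cys) — missense.
Codon 2: UUG (Leu) → AUG (Met) — missense.
Codon 5: GUG (Val) → UUG (Leu) — missense.
Codon 6: AGG (Arg) → AGC (Ser) — missense.
Synonymous: 0 of 4.

0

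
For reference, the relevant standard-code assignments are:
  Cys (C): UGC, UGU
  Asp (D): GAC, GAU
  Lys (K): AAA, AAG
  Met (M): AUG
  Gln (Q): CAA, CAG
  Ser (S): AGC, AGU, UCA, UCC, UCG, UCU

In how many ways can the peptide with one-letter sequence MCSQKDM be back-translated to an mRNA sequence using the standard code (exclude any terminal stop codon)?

96

Met: 1 codon.
Cys: 2 codons.
Ser: 6 codons.
Gln: 2 codons.
Lys: 2 codons.
Asp: 2 codons.
Met: 1 codon.
1 × 2 × 6 × 2 × 2 × 2 × 1 = 96.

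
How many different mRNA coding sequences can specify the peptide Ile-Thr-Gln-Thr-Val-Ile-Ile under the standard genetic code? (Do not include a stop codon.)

3456

Ile: 3 codons.
Thr: 4 codons.
Gln: 2 codons.
Thr: 4 codons.
Val: 4 codons.
Ile: 3 codons.
Ile: 3 codons.
3 × 4 × 2 × 4 × 4 × 3 × 3 = 3456.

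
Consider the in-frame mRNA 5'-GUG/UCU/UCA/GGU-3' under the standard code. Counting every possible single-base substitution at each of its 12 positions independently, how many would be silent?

12

Codon 1 (GUG, Val): 3 synonymous substitutions.
Codon 2 (UCU, Ser): 3 synonymous substitutions.
Codon 3 (UCA, Ser): 3 synonymous substitutions.
Codon 4 (GGU, Gly): 3 synonymous substitutions.
Total: 3 + 3 + 3 + 3 = 12.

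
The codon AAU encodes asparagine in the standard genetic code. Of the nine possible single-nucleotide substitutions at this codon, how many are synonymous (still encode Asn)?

Position 1: none → 0 synonymous.
Position 2: none → 0 synonymous.
Position 3: AAC → 1 synonymous.
Total: 0 + 0 + 1 = 1.

1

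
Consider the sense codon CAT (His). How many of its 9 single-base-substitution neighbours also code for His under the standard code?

1

Position 1: none → 0 synonymous.
Position 2: none → 0 synonymous.
Position 3: CAC → 1 synonymous.
Total: 0 + 0 + 1 = 1.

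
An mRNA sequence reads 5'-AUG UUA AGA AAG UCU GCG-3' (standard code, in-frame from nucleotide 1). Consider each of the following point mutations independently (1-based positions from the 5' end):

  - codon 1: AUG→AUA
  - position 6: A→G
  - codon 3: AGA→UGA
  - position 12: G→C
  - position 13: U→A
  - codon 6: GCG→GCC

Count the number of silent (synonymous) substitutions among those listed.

Codon 1: AUG (Met) → AUA (Ile) — missense.
Codon 2: UUA (Leu) → UUG (Leu) — synonymous.
Codon 3: AGA (Arg) → UGA (Stop) — nonsense.
Codon 4: AAG (Lys) → AAC (Asn) — missense.
Codon 5: UCU (Ser) → ACU (Thr) — missense.
Codon 6: GCG (Ala) → GCC (Ala) — synonymous.
Synonymous: 2 of 6.

2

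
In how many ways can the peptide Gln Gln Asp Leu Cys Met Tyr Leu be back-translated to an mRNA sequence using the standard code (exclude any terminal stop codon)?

Gln: 2 codons.
Gln: 2 codons.
Asp: 2 codons.
Leu: 6 codons.
Cys: 2 codons.
Met: 1 codon.
Tyr: 2 codons.
Leu: 6 codons.
2 × 2 × 2 × 6 × 2 × 1 × 2 × 6 = 1152.

1152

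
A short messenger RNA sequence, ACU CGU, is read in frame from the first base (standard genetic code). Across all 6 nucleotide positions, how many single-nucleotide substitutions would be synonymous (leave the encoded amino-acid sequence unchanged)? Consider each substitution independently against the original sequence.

6

Codon 1 (ACU, Thr): 3 synonymous substitutions.
Codon 2 (CGU, Arg): 3 synonymous substitutions.
Total: 3 + 3 = 6.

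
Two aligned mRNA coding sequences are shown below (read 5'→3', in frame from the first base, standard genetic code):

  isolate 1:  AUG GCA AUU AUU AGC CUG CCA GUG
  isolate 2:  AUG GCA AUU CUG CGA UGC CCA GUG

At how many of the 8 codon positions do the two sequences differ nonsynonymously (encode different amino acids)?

Codon 1: AUG Met / AUG Met — identical.
Codon 2: GCA Ala / GCA Ala — identical.
Codon 3: AUU Ile / AUU Ile — identical.
Codon 4: AUU Ile / CUG Leu — nonsynonymous.
Codon 5: AGC Ser / CGA Arg — nonsynonymous.
Codon 6: CUG Leu / UGC Cys — nonsynonymous.
Codon 7: CCA Pro / CCA Pro — identical.
Codon 8: GUG Val / GUG Val — identical.
Nonsynonymous differences: 3.

3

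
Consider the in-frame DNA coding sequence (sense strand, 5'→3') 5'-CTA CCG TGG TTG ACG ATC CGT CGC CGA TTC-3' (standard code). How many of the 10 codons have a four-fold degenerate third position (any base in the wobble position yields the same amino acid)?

6

Codon 1 CTA (Leu): third position 4-fold.
Codon 2 CCG (Pro): third position 4-fold.
Codon 3 TGG (Trp): third position 1-fold.
Codon 4 TTG (Leu): third position 2-fold.
Codon 5 ACG (Thr): third position 4-fold.
Codon 6 ATC (Ile): third position 3-fold.
Codon 7 CGT (Arg): third position 4-fold.
Codon 8 CGC (Arg): third position 4-fold.
Codon 9 CGA (Arg): third position 4-fold.
Codon 10 TTC (Phe): third position 2-fold.
Four-fold degenerate third positions: 6.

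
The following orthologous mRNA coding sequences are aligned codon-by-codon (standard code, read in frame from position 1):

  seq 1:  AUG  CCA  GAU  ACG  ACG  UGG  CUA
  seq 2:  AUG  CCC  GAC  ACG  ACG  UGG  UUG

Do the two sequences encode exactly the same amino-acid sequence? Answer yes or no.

yes

Codon 1: AUG Met / AUG Met — identical.
Codon 2: CCA Pro / CCC Pro — synonymous.
Codon 3: GAU Asp / GAC Asp — synonymous.
Codon 4: ACG Thr / ACG Thr — identical.
Codon 5: ACG Thr / ACG Thr — identical.
Codon 6: UGG Trp / UGG Trp — identical.
Codon 7: CUA Leu / UUG Leu — synonymous.
Nonsynonymous differences: 0 → same protein.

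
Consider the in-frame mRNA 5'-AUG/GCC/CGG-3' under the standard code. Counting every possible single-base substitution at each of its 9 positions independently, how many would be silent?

7

Codon 1 (AUG, Met): 0 synonymous substitutions.
Codon 2 (GCC, Ala): 3 synonymous substitutions.
Codon 3 (CGG, Arg): 4 synonymous substitutions.
Total: 0 + 3 + 4 = 7.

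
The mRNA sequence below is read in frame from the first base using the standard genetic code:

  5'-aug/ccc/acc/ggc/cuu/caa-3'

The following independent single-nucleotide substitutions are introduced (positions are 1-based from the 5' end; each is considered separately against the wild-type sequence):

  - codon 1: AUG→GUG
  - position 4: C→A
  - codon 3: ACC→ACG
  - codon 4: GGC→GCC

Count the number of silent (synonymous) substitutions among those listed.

Codon 1: AUG (Met) → GUG (Val) — missense.
Codon 2: CCC (Pro) → ACC (Thr) — missense.
Codon 3: ACC (Thr) → ACG (Thr) — synonymous.
Codon 4: GGC (Gly) → GCC (Ala) — missense.
Synonymous: 1 of 4.

1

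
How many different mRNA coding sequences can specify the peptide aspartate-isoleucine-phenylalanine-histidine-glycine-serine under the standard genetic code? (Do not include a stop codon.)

576

Asp: 2 codons.
Ile: 3 codons.
Phe: 2 codons.
His: 2 codons.
Gly: 4 codons.
Ser: 6 codons.
2 × 3 × 2 × 2 × 4 × 6 = 576.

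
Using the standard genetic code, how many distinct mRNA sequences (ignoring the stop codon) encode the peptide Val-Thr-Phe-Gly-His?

Val: 4 codons.
Thr: 4 codons.
Phe: 2 codons.
Gly: 4 codons.
His: 2 codons.
4 × 4 × 2 × 4 × 2 = 256.

256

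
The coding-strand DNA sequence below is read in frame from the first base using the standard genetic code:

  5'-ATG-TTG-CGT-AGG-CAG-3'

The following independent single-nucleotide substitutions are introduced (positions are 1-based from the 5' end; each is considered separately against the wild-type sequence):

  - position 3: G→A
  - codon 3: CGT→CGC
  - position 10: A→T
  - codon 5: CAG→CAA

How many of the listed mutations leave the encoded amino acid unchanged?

Codon 1: ATG (Met) → ATA (Ile) — missense.
Codon 3: CGT (Arg) → CGC (Arg) — synonymous.
Codon 4: AGG (Arg) → TGG (Trp) — missense.
Codon 5: CAG (Gln) → CAA (Gln) — synonymous.
Synonymous: 2 of 4.

2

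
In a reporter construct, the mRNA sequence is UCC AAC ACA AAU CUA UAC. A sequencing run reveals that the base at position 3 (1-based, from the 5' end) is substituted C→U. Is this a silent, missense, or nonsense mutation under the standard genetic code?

Position 3 falls in codon 1: UCC → Ser.
After the substitution the codon is UCU → Ser.
Both encode Ser, so the change is synonymous.

silent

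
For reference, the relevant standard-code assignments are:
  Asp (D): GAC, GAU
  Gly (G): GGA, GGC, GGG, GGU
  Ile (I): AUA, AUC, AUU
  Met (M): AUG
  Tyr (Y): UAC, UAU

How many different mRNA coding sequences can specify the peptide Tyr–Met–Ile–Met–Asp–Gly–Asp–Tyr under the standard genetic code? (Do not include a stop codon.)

Tyr: 2 codons.
Met: 1 codon.
Ile: 3 codons.
Met: 1 codon.
Asp: 2 codons.
Gly: 4 codons.
Asp: 2 codons.
Tyr: 2 codons.
2 × 1 × 3 × 1 × 2 × 4 × 2 × 2 = 192.

192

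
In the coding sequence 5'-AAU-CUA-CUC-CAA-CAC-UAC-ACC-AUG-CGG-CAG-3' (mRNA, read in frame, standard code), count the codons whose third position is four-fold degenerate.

4

Codon 1 AAU (Asn): third position 2-fold.
Codon 2 CUA (Leu): third position 4-fold.
Codon 3 CUC (Leu): third position 4-fold.
Codon 4 CAA (Gln): third position 2-fold.
Codon 5 CAC (His): third position 2-fold.
Codon 6 UAC (Tyr): third position 2-fold.
Codon 7 ACC (Thr): third position 4-fold.
Codon 8 AUG (Met): third position 1-fold.
Codon 9 CGG (Arg): third position 4-fold.
Codon 10 CAG (Gln): third position 2-fold.
Four-fold degenerate third positions: 4.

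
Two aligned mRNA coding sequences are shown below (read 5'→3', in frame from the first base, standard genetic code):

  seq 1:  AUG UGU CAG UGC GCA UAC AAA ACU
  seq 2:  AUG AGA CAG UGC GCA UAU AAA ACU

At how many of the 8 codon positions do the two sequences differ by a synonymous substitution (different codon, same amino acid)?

1

Codon 1: AUG Met / AUG Met — identical.
Codon 2: UGU Cys / AGA Arg — nonsynonymous.
Codon 3: CAG Gln / CAG Gln — identical.
Codon 4: UGC Cys / UGC Cys — identical.
Codon 5: GCA Ala / GCA Ala — identical.
Codon 6: UAC Tyr / UAU Tyr — synonymous.
Codon 7: AAA Lys / AAA Lys — identical.
Codon 8: ACU Thr / ACU Thr — identical.
Synonymous differences: 1.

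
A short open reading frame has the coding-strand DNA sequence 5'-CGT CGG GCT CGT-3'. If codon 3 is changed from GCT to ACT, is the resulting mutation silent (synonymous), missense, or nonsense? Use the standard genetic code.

missense

Position 7 falls in codon 3: GCT → Ala.
After the substitution the codon is ACT → Thr.
Ala ≠ Thr, so this is a missense mutation.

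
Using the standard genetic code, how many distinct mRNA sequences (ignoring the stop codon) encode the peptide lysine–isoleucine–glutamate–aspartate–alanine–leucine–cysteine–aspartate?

Lys: 2 codons.
Ile: 3 codons.
Glu: 2 codons.
Asp: 2 codons.
Ala: 4 codons.
Leu: 6 codons.
Cys: 2 codons.
Asp: 2 codons.
2 × 3 × 2 × 2 × 4 × 6 × 2 × 2 = 2304.

2304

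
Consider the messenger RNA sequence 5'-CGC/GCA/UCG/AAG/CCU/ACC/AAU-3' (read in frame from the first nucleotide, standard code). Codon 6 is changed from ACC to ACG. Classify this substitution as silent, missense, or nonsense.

Position 18 falls in codon 6: ACC → Thr.
After the substitution the codon is ACG → Thr.
Both encode Thr, so the change is synonymous.

silent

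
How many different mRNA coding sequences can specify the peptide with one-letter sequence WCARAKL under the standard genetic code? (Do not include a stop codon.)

2304

Trp: 1 codon.
Cys: 2 codons.
Ala: 4 codons.
Arg: 6 codons.
Ala: 4 codons.
Lys: 2 codons.
Leu: 6 codons.
1 × 2 × 4 × 6 × 4 × 2 × 6 = 2304.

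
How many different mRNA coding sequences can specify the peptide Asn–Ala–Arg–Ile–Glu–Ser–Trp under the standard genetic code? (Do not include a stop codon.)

Asn: 2 codons.
Ala: 4 codons.
Arg: 6 codons.
Ile: 3 codons.
Glu: 2 codons.
Ser: 6 codons.
Trp: 1 codon.
2 × 4 × 6 × 3 × 2 × 6 × 1 = 1728.

1728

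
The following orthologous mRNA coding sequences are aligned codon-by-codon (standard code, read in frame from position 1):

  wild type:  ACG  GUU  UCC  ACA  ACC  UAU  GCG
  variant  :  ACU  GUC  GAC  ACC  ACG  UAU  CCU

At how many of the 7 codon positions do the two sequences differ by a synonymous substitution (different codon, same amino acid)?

Codon 1: ACG Thr / ACU Thr — synonymous.
Codon 2: GUU Val / GUC Val — synonymous.
Codon 3: UCC Ser / GAC Asp — nonsynonymous.
Codon 4: ACA Thr / ACC Thr — synonymous.
Codon 5: ACC Thr / ACG Thr — synonymous.
Codon 6: UAU Tyr / UAU Tyr — identical.
Codon 7: GCG Ala / CCU Pro — nonsynonymous.
Synonymous differences: 4.

4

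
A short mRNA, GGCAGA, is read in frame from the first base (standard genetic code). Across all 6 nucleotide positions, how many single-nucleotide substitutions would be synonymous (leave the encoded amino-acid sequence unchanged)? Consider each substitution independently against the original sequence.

5

Codon 1 (GGC, Gly): 3 synonymous substitutions.
Codon 2 (AGA, Arg): 2 synonymous substitutions.
Total: 3 + 2 = 5.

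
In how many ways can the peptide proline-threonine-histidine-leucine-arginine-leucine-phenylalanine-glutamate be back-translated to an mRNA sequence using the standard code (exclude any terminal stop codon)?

27648

Pro: 4 codons.
Thr: 4 codons.
His: 2 codons.
Leu: 6 codons.
Arg: 6 codons.
Leu: 6 codons.
Phe: 2 codons.
Glu: 2 codons.
4 × 4 × 2 × 6 × 6 × 6 × 2 × 2 = 27648.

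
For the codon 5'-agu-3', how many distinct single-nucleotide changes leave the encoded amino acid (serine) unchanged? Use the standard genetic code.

1

Position 1: none → 0 synonymous.
Position 2: none → 0 synonymous.
Position 3: AGC → 1 synonymous.
Total: 0 + 0 + 1 = 1.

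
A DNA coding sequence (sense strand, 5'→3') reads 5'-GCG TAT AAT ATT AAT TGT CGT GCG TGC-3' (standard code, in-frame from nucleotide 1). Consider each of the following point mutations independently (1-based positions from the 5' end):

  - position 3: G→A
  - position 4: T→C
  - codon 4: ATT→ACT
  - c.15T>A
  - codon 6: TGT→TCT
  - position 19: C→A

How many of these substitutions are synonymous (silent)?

Codon 1: GCG (Ala) → GCA (Ala) — synonymous.
Codon 2: TAT (Tyr) → CAT (His) — missense.
Codon 4: ATT (Ile) → ACT (Thr) — missense.
Codon 5: AAT (Asn) → AAA (Lys) — missense.
Codon 6: TGT (Cys) → TCT (Ser) — missense.
Codon 7: CGT (Arg) → AGT (Ser) — missense.
Synonymous: 1 of 6.

1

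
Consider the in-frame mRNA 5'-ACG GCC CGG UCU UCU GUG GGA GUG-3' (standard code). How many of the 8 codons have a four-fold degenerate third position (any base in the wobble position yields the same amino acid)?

Codon 1 ACG (Thr): third position 4-fold.
Codon 2 GCC (Ala): third position 4-fold.
Codon 3 CGG (Arg): third position 4-fold.
Codon 4 UCU (Ser): third position 4-fold.
Codon 5 UCU (Ser): third position 4-fold.
Codon 6 GUG (Val): third position 4-fold.
Codon 7 GGA (Gly): third position 4-fold.
Codon 8 GUG (Val): third position 4-fold.
Four-fold degenerate third positions: 8.

8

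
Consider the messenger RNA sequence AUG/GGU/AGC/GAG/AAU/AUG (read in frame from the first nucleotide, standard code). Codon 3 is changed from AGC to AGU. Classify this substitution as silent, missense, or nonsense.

Position 9 falls in codon 3: AGC → Ser.
After the substitution the codon is AGU → Ser.
Both encode Ser, so the change is synonymous.

silent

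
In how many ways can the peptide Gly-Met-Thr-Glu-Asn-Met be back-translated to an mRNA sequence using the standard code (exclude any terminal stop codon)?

64

Gly: 4 codons.
Met: 1 codon.
Thr: 4 codons.
Glu: 2 codons.
Asn: 2 codons.
Met: 1 codon.
4 × 1 × 4 × 2 × 2 × 1 = 64.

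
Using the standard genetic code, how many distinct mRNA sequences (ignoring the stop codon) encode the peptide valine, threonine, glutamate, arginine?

192

Val: 4 codons.
Thr: 4 codons.
Glu: 2 codons.
Arg: 6 codons.
4 × 4 × 2 × 6 = 192.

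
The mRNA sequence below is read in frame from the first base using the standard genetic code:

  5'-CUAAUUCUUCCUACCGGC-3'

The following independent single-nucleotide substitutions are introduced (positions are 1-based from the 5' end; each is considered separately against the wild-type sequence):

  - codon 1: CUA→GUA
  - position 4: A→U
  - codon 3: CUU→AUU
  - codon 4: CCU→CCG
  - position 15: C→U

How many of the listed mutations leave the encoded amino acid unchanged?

2

Codon 1: CUA (Leu) → GUA (Val) — missense.
Codon 2: AUU (Ile) → UUU (Phe) — missense.
Codon 3: CUU (Leu) → AUU (Ile) — missense.
Codon 4: CCU (Pro) → CCG (Pro) — synonymous.
Codon 5: ACC (Thr) → ACU (Thr) — synonymous.
Synonymous: 2 of 5.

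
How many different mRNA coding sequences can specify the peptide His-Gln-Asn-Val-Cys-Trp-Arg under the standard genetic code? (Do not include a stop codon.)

384

His: 2 codons.
Gln: 2 codons.
Asn: 2 codons.
Val: 4 codons.
Cys: 2 codons.
Trp: 1 codon.
Arg: 6 codons.
2 × 2 × 2 × 4 × 2 × 1 × 6 = 384.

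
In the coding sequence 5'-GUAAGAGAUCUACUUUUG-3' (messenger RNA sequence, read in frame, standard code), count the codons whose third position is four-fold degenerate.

3

Codon 1 GUA (Val): third position 4-fold.
Codon 2 AGA (Arg): third position 2-fold.
Codon 3 GAU (Asp): third position 2-fold.
Codon 4 CUA (Leu): third position 4-fold.
Codon 5 CUU (Leu): third position 4-fold.
Codon 6 UUG (Leu): third position 2-fold.
Four-fold degenerate third positions: 3.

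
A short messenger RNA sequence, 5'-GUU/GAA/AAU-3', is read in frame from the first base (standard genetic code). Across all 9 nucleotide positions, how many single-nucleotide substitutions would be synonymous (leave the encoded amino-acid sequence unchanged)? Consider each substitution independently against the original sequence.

Codon 1 (GUU, Val): 3 synonymous substitutions.
Codon 2 (GAA, Glu): 1 synonymous substitution.
Codon 3 (AAU, Asn): 1 synonymous substitution.
Total: 3 + 1 + 1 = 5.

5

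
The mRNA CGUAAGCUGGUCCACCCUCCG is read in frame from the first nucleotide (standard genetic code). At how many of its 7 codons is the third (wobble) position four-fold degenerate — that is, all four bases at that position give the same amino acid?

Codon 1 CGU (Arg): third position 4-fold.
Codon 2 AAG (Lys): third position 2-fold.
Codon 3 CUG (Leu): third position 4-fold.
Codon 4 GUC (Val): third position 4-fold.
Codon 5 CAC (His): third position 2-fold.
Codon 6 CCU (Pro): third position 4-fold.
Codon 7 CCG (Pro): third position 4-fold.
Four-fold degenerate third positions: 5.

5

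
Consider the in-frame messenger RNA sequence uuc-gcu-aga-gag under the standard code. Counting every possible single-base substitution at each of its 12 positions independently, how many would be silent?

7

Codon 1 (UUC, Phe): 1 synonymous substitution.
Codon 2 (GCU, Ala): 3 synonymous substitutions.
Codon 3 (AGA, Arg): 2 synonymous substitutions.
Codon 4 (GAG, Glu): 1 synonymous substitution.
Total: 1 + 3 + 2 + 1 = 7.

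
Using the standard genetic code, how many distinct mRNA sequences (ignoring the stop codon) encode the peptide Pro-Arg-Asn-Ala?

192

Pro: 4 codons.
Arg: 6 codons.
Asn: 2 codons.
Ala: 4 codons.
4 × 6 × 2 × 4 = 192.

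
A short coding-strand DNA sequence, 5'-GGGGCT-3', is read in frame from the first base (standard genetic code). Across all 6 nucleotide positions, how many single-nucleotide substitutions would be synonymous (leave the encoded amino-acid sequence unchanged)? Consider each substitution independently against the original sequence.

6

Codon 1 (GGG, Gly): 3 synonymous substitutions.
Codon 2 (GCT, Ala): 3 synonymous substitutions.
Total: 3 + 3 = 6.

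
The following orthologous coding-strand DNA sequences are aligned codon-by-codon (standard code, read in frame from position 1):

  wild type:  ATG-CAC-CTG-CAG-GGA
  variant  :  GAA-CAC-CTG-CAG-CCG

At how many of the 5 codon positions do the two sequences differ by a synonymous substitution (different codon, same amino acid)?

0

Codon 1: ATG Met / GAA Glu — nonsynonymous.
Codon 2: CAC His / CAC His — identical.
Codon 3: CTG Leu / CTG Leu — identical.
Codon 4: CAG Gln / CAG Gln — identical.
Codon 5: GGA Gly / CCG Pro — nonsynonymous.
Synonymous differences: 0.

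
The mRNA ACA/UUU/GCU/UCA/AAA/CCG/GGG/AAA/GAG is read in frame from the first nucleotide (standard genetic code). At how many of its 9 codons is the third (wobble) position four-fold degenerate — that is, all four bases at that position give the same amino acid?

5

Codon 1 ACA (Thr): third position 4-fold.
Codon 2 UUU (Phe): third position 2-fold.
Codon 3 GCU (Ala): third position 4-fold.
Codon 4 UCA (Ser): third position 4-fold.
Codon 5 AAA (Lys): third position 2-fold.
Codon 6 CCG (Pro): third position 4-fold.
Codon 7 GGG (Gly): third position 4-fold.
Codon 8 AAA (Lys): third position 2-fold.
Codon 9 GAG (Glu): third position 2-fold.
Four-fold degenerate third positions: 5.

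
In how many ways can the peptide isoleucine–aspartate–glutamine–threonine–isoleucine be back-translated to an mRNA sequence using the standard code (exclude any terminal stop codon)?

Ile: 3 codons.
Asp: 2 codons.
Gln: 2 codons.
Thr: 4 codons.
Ile: 3 codons.
3 × 2 × 2 × 4 × 3 = 144.

144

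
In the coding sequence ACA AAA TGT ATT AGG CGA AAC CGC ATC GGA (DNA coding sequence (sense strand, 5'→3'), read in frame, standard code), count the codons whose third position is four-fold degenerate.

Codon 1 ACA (Thr): third position 4-fold.
Codon 2 AAA (Lys): third position 2-fold.
Codon 3 TGT (Cys): third position 2-fold.
Codon 4 ATT (Ile): third position 3-fold.
Codon 5 AGG (Arg): third position 2-fold.
Codon 6 CGA (Arg): third position 4-fold.
Codon 7 AAC (Asn): third position 2-fold.
Codon 8 CGC (Arg): third position 4-fold.
Codon 9 ATC (Ile): third position 3-fold.
Codon 10 GGA (Gly): third position 4-fold.
Four-fold degenerate third positions: 4.

4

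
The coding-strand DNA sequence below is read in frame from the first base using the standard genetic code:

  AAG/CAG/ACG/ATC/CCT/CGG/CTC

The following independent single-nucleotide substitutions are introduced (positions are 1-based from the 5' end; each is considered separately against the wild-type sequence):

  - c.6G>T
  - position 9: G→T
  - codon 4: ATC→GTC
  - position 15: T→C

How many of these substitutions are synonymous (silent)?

2

Codon 2: CAG (Gln) → CAT (His) — missense.
Codon 3: ACG (Thr) → ACT (Thr) — synonymous.
Codon 4: ATC (Ile) → GTC (Val) — missense.
Codon 5: CCT (Pro) → CCC (Pro) — synonymous.
Synonymous: 2 of 4.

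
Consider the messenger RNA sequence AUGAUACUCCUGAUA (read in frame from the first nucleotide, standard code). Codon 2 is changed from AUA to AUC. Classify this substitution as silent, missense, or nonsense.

Position 6 falls in codon 2: AUA → Ile.
After the substitution the codon is AUC → Ile.
Both encode Ile, so the change is synonymous.

silent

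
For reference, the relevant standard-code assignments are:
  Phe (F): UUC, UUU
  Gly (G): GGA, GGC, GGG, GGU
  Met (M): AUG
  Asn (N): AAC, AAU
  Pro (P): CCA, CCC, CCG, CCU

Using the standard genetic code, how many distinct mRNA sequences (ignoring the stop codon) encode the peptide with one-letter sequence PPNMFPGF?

Pro: 4 codons.
Pro: 4 codons.
Asn: 2 codons.
Met: 1 codon.
Phe: 2 codons.
Pro: 4 codons.
Gly: 4 codons.
Phe: 2 codons.
4 × 4 × 2 × 1 × 2 × 4 × 4 × 2 = 2048.

2048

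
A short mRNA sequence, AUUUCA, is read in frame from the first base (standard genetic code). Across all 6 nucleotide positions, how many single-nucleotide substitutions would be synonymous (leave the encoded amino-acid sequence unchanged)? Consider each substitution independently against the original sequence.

5

Codon 1 (AUU, Ile): 2 synonymous substitutions.
Codon 2 (UCA, Ser): 3 synonymous substitutions.
Total: 2 + 3 = 5.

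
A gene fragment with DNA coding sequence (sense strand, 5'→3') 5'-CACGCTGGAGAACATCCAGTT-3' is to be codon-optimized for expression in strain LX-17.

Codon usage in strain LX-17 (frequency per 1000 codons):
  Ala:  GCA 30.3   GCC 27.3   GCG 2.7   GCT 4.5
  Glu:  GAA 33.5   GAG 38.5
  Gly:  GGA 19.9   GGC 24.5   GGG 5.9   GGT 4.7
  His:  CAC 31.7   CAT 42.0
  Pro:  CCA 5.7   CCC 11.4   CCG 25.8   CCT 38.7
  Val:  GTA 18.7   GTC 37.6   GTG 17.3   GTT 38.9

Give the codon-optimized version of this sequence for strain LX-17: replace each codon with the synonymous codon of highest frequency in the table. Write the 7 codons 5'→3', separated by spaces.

Codon 1 (His): best is CAT at 42.0.
Codon 2 (Ala): best is GCA at 30.3.
Codon 3 (Gly): best is GGC at 24.5.
Codon 4 (Glu): best is GAG at 38.5.
Codon 5 (His): best is CAT at 42.0.
Codon 6 (Pro): best is CCT at 38.7.
Codon 7 (Val): best is GTT at 38.9.

CAT GCA GGC GAG CAT CCT GTT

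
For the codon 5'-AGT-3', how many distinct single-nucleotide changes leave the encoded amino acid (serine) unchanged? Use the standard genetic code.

1

Position 1: none → 0 synonymous.
Position 2: none → 0 synonymous.
Position 3: AGC → 1 synonymous.
Total: 0 + 0 + 1 = 1.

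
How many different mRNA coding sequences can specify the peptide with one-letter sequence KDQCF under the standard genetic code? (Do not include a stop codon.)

32

Lys: 2 codons.
Asp: 2 codons.
Gln: 2 codons.
Cys: 2 codons.
Phe: 2 codons.
2 × 2 × 2 × 2 × 2 = 32.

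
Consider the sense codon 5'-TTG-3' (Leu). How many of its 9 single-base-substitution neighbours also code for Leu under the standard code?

2

Position 1: CTG → 1 synonymous.
Position 2: none → 0 synonymous.
Position 3: TTA → 1 synonymous.
Total: 1 + 0 + 1 = 2.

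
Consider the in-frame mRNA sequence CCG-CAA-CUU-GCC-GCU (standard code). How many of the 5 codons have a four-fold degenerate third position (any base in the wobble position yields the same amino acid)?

4

Codon 1 CCG (Pro): third position 4-fold.
Codon 2 CAA (Gln): third position 2-fold.
Codon 3 CUU (Leu): third position 4-fold.
Codon 4 GCC (Ala): third position 4-fold.
Codon 5 GCU (Ala): third position 4-fold.
Four-fold degenerate third positions: 4.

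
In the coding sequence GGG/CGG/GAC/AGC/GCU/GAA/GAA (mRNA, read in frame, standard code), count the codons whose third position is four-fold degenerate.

Codon 1 GGG (Gly): third position 4-fold.
Codon 2 CGG (Arg): third position 4-fold.
Codon 3 GAC (Asp): third position 2-fold.
Codon 4 AGC (Ser): third position 2-fold.
Codon 5 GCU (Ala): third position 4-fold.
Codon 6 GAA (Glu): third position 2-fold.
Codon 7 GAA (Glu): third position 2-fold.
Four-fold degenerate third positions: 3.

3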